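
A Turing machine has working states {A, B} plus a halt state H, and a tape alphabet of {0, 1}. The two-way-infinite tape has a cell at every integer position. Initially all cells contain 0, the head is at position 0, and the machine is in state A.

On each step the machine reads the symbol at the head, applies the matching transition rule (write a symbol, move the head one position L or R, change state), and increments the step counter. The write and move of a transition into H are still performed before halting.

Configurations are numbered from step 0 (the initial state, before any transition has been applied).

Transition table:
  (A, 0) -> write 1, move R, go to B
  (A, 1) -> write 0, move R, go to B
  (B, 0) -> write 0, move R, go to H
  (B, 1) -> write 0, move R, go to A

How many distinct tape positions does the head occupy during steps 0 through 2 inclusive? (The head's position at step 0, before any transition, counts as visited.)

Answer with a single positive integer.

Answer: 3

Derivation:
Step 1: in state A at pos 0, read 0 -> (A,0)->write 1,move R,goto B. Now: state=B, head=1, tape[-1..2]=0100 (head:   ^)
Step 2: in state B at pos 1, read 0 -> (B,0)->write 0,move R,goto H. Now: state=H, head=2, tape[-1..3]=01000 (head:    ^)
Head positions at steps 0..2: starting at 0, distinct positions visited = {0, 1, 2} -> 3 position(s)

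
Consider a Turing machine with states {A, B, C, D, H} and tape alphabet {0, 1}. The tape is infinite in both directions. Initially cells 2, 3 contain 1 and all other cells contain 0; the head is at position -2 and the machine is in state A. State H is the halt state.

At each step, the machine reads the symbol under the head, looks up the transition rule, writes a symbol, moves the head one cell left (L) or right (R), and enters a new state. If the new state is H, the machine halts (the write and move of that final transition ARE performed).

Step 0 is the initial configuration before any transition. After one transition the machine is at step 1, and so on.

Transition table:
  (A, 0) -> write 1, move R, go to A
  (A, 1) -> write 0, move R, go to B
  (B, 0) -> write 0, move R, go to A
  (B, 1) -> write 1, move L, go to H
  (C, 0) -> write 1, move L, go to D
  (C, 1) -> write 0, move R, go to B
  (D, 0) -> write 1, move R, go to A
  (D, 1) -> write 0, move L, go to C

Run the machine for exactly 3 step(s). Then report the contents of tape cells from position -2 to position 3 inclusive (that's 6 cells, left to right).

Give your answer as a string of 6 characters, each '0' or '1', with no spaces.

Answer: 111011

Derivation:
Step 1: in state A at pos -2, read 0 -> (A,0)->write 1,move R,goto A. Now: state=A, head=-1, tape[-3..4]=01000110 (head:   ^)
Step 2: in state A at pos -1, read 0 -> (A,0)->write 1,move R,goto A. Now: state=A, head=0, tape[-3..4]=01100110 (head:    ^)
Step 3: in state A at pos 0, read 0 -> (A,0)->write 1,move R,goto A. Now: state=A, head=1, tape[-3..4]=01110110 (head:     ^)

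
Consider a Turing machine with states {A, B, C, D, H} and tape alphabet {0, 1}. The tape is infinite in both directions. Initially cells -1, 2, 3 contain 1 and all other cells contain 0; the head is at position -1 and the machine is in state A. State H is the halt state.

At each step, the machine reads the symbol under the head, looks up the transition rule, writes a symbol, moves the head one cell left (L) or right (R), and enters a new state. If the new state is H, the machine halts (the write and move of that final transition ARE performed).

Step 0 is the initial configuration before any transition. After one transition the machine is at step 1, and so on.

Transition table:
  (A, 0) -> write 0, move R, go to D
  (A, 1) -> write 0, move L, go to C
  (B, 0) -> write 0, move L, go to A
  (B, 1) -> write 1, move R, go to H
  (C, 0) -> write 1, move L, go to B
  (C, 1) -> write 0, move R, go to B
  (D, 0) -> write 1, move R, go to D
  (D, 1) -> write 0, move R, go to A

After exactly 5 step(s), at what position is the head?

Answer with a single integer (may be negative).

Answer: -2

Derivation:
Step 1: in state A at pos -1, read 1 -> (A,1)->write 0,move L,goto C. Now: state=C, head=-2, tape[-3..4]=00000110 (head:  ^)
Step 2: in state C at pos -2, read 0 -> (C,0)->write 1,move L,goto B. Now: state=B, head=-3, tape[-4..4]=001000110 (head:  ^)
Step 3: in state B at pos -3, read 0 -> (B,0)->write 0,move L,goto A. Now: state=A, head=-4, tape[-5..4]=0001000110 (head:  ^)
Step 4: in state A at pos -4, read 0 -> (A,0)->write 0,move R,goto D. Now: state=D, head=-3, tape[-5..4]=0001000110 (head:   ^)
Step 5: in state D at pos -3, read 0 -> (D,0)->write 1,move R,goto D. Now: state=D, head=-2, tape[-5..4]=0011000110 (head:    ^)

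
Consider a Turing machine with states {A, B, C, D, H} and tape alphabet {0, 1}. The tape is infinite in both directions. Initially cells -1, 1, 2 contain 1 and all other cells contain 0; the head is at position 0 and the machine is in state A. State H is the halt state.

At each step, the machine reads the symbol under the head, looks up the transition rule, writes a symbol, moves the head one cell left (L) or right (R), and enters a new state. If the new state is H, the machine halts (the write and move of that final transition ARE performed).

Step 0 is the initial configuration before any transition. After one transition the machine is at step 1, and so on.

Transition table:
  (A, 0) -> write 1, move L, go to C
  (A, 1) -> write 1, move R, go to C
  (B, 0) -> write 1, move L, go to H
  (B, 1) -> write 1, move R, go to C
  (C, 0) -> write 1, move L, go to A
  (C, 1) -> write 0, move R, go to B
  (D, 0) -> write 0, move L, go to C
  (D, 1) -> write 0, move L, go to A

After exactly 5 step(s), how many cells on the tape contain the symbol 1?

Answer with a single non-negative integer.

Answer: 2

Derivation:
Step 1: in state A at pos 0, read 0 -> (A,0)->write 1,move L,goto C. Now: state=C, head=-1, tape[-2..3]=011110 (head:  ^)
Step 2: in state C at pos -1, read 1 -> (C,1)->write 0,move R,goto B. Now: state=B, head=0, tape[-2..3]=001110 (head:   ^)
Step 3: in state B at pos 0, read 1 -> (B,1)->write 1,move R,goto C. Now: state=C, head=1, tape[-2..3]=001110 (head:    ^)
Step 4: in state C at pos 1, read 1 -> (C,1)->write 0,move R,goto B. Now: state=B, head=2, tape[-2..3]=001010 (head:     ^)
Step 5: in state B at pos 2, read 1 -> (B,1)->write 1,move R,goto C. Now: state=C, head=3, tape[-2..4]=0010100 (head:      ^)
Cells containing 1 after step 5: {0, 2} -> 2 cell(s)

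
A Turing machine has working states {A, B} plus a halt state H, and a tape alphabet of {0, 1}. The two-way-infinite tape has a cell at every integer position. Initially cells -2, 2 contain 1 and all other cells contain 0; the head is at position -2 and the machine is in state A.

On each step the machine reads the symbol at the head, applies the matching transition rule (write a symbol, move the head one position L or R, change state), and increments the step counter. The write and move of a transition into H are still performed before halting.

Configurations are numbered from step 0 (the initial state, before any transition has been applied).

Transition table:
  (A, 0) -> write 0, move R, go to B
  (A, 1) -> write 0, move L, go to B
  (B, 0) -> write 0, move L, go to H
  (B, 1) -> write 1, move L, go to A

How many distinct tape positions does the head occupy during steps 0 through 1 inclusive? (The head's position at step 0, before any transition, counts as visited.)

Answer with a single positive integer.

Step 1: in state A at pos -2, read 1 -> (A,1)->write 0,move L,goto B. Now: state=B, head=-3, tape[-4..3]=00000010 (head:  ^)
Head positions at steps 0..1: starting at -2, distinct positions visited = {-3, -2} -> 2 position(s)

Answer: 2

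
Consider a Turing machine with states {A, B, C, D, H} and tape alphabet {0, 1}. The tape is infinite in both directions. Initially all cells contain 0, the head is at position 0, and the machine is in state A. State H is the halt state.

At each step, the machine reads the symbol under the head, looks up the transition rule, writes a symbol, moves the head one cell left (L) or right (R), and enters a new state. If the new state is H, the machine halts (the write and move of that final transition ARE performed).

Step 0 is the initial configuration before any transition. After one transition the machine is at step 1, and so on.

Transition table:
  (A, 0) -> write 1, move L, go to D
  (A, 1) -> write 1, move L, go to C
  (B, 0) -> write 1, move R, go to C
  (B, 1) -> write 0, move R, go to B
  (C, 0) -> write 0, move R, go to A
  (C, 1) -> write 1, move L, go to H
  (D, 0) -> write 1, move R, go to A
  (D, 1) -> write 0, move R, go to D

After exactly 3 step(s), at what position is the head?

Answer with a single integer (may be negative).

Step 1: in state A at pos 0, read 0 -> (A,0)->write 1,move L,goto D. Now: state=D, head=-1, tape[-2..1]=0010 (head:  ^)
Step 2: in state D at pos -1, read 0 -> (D,0)->write 1,move R,goto A. Now: state=A, head=0, tape[-2..1]=0110 (head:   ^)
Step 3: in state A at pos 0, read 1 -> (A,1)->write 1,move L,goto C. Now: state=C, head=-1, tape[-2..1]=0110 (head:  ^)

Answer: -1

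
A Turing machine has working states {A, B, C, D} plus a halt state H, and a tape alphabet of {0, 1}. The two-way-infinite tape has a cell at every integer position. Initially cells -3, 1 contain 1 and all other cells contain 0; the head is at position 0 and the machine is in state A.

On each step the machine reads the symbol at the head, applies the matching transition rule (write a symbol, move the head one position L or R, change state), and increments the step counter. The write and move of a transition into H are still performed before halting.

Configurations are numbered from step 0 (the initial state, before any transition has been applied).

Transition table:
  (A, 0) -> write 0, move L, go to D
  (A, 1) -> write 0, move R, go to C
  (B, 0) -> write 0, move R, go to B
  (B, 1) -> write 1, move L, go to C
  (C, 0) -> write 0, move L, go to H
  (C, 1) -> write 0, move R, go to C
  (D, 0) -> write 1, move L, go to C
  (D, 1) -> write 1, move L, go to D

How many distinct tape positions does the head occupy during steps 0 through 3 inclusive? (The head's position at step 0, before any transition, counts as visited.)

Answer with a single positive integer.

Answer: 4

Derivation:
Step 1: in state A at pos 0, read 0 -> (A,0)->write 0,move L,goto D. Now: state=D, head=-1, tape[-4..2]=0100010 (head:    ^)
Step 2: in state D at pos -1, read 0 -> (D,0)->write 1,move L,goto C. Now: state=C, head=-2, tape[-4..2]=0101010 (head:   ^)
Step 3: in state C at pos -2, read 0 -> (C,0)->write 0,move L,goto H. Now: state=H, head=-3, tape[-4..2]=0101010 (head:  ^)
Head positions at steps 0..3: starting at 0, distinct positions visited = {-3, -2, -1, 0} -> 4 position(s)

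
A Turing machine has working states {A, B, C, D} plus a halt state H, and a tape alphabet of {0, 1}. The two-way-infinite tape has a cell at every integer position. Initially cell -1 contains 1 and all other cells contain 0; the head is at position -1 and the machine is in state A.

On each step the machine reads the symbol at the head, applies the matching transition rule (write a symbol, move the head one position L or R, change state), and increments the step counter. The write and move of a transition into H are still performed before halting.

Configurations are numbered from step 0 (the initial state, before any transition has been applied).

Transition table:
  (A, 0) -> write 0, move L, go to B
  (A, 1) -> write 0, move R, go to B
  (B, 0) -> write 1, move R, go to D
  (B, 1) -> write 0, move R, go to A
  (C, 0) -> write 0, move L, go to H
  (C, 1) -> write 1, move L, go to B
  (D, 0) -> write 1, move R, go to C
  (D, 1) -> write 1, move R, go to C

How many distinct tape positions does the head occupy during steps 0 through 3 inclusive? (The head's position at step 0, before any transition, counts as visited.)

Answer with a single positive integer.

Step 1: in state A at pos -1, read 1 -> (A,1)->write 0,move R,goto B. Now: state=B, head=0, tape[-2..1]=0000 (head:   ^)
Step 2: in state B at pos 0, read 0 -> (B,0)->write 1,move R,goto D. Now: state=D, head=1, tape[-2..2]=00100 (head:    ^)
Step 3: in state D at pos 1, read 0 -> (D,0)->write 1,move R,goto C. Now: state=C, head=2, tape[-2..3]=001100 (head:     ^)
Head positions at steps 0..3: starting at -1, distinct positions visited = {-1, 0, 1, 2} -> 4 position(s)

Answer: 4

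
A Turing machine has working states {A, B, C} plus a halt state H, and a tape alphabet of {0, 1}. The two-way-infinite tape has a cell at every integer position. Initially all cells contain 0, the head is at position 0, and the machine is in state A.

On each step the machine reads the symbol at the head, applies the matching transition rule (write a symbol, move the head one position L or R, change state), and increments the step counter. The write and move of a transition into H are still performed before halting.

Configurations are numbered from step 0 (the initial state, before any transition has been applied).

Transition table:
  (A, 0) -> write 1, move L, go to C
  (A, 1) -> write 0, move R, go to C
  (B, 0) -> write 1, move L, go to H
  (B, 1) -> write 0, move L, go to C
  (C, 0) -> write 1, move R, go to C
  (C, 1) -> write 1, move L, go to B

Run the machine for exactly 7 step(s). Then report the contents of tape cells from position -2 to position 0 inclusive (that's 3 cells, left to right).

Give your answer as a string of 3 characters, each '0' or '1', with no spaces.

Answer: 111

Derivation:
Step 1: in state A at pos 0, read 0 -> (A,0)->write 1,move L,goto C. Now: state=C, head=-1, tape[-2..1]=0010 (head:  ^)
Step 2: in state C at pos -1, read 0 -> (C,0)->write 1,move R,goto C. Now: state=C, head=0, tape[-2..1]=0110 (head:   ^)
Step 3: in state C at pos 0, read 1 -> (C,1)->write 1,move L,goto B. Now: state=B, head=-1, tape[-2..1]=0110 (head:  ^)
Step 4: in state B at pos -1, read 1 -> (B,1)->write 0,move L,goto C. Now: state=C, head=-2, tape[-3..1]=00010 (head:  ^)
Step 5: in state C at pos -2, read 0 -> (C,0)->write 1,move R,goto C. Now: state=C, head=-1, tape[-3..1]=01010 (head:   ^)
Step 6: in state C at pos -1, read 0 -> (C,0)->write 1,move R,goto C. Now: state=C, head=0, tape[-3..1]=01110 (head:    ^)
Step 7: in state C at pos 0, read 1 -> (C,1)->write 1,move L,goto B. Now: state=B, head=-1, tape[-3..1]=01110 (head:   ^)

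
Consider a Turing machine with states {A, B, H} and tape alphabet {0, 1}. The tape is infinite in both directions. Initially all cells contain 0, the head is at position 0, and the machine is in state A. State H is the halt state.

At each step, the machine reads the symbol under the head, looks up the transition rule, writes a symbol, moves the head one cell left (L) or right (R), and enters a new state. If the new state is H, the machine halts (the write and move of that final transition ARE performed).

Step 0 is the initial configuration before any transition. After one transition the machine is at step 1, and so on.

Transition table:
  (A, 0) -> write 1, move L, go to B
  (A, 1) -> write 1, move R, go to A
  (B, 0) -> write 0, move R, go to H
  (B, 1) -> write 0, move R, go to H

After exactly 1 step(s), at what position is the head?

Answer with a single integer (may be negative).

Answer: -1

Derivation:
Step 1: in state A at pos 0, read 0 -> (A,0)->write 1,move L,goto B. Now: state=B, head=-1, tape[-2..1]=0010 (head:  ^)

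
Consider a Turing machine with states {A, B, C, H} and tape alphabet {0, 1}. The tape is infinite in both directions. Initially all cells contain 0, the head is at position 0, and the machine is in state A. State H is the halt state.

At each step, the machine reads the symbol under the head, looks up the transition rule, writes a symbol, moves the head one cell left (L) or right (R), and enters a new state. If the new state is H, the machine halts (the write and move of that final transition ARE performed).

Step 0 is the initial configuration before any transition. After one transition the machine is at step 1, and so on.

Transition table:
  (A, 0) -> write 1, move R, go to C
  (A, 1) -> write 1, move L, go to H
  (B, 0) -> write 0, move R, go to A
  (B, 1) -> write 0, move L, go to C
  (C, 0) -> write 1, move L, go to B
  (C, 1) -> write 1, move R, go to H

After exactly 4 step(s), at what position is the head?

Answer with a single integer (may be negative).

Step 1: in state A at pos 0, read 0 -> (A,0)->write 1,move R,goto C. Now: state=C, head=1, tape[-1..2]=0100 (head:   ^)
Step 2: in state C at pos 1, read 0 -> (C,0)->write 1,move L,goto B. Now: state=B, head=0, tape[-1..2]=0110 (head:  ^)
Step 3: in state B at pos 0, read 1 -> (B,1)->write 0,move L,goto C. Now: state=C, head=-1, tape[-2..2]=00010 (head:  ^)
Step 4: in state C at pos -1, read 0 -> (C,0)->write 1,move L,goto B. Now: state=B, head=-2, tape[-3..2]=001010 (head:  ^)

Answer: -2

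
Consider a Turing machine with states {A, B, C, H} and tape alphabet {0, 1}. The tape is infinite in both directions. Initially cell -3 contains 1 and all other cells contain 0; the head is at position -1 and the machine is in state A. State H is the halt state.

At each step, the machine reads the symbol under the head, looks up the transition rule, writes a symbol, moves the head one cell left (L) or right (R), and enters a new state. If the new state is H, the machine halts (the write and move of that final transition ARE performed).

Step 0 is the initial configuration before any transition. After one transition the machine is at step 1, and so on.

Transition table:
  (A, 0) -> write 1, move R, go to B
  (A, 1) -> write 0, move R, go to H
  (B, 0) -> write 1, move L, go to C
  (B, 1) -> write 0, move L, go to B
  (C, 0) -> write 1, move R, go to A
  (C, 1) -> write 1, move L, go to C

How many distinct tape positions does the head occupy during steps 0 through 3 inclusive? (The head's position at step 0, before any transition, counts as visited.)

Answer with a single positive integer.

Answer: 3

Derivation:
Step 1: in state A at pos -1, read 0 -> (A,0)->write 1,move R,goto B. Now: state=B, head=0, tape[-4..1]=010100 (head:     ^)
Step 2: in state B at pos 0, read 0 -> (B,0)->write 1,move L,goto C. Now: state=C, head=-1, tape[-4..1]=010110 (head:    ^)
Step 3: in state C at pos -1, read 1 -> (C,1)->write 1,move L,goto C. Now: state=C, head=-2, tape[-4..1]=010110 (head:   ^)
Head positions at steps 0..3: starting at -1, distinct positions visited = {-2, -1, 0} -> 3 position(s)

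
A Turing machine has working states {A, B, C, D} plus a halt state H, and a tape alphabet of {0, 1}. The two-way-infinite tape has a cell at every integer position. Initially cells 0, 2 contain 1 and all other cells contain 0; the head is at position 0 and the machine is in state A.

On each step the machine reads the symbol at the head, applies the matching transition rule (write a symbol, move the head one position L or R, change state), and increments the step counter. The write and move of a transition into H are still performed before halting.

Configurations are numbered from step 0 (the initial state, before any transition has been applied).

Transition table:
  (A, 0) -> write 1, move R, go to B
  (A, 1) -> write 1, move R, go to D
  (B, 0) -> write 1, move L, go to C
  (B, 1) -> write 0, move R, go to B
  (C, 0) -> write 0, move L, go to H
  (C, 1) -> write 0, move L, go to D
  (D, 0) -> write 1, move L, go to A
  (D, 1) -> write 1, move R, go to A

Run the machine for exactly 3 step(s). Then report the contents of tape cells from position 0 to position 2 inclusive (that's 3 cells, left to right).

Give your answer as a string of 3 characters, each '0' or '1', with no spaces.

Answer: 111

Derivation:
Step 1: in state A at pos 0, read 1 -> (A,1)->write 1,move R,goto D. Now: state=D, head=1, tape[-1..3]=01010 (head:   ^)
Step 2: in state D at pos 1, read 0 -> (D,0)->write 1,move L,goto A. Now: state=A, head=0, tape[-1..3]=01110 (head:  ^)
Step 3: in state A at pos 0, read 1 -> (A,1)->write 1,move R,goto D. Now: state=D, head=1, tape[-1..3]=01110 (head:   ^)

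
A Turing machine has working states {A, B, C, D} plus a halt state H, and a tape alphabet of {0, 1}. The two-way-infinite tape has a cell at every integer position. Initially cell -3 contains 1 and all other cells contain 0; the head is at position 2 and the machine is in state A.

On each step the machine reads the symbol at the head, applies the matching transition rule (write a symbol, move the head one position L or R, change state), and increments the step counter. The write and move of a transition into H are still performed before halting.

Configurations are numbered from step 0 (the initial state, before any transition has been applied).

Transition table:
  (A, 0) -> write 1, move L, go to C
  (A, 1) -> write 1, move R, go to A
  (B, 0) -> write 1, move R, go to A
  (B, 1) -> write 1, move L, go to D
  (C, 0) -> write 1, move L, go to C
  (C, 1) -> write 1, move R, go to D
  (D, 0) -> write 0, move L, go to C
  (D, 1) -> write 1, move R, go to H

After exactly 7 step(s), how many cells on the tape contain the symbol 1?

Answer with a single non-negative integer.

Answer: 6

Derivation:
Step 1: in state A at pos 2, read 0 -> (A,0)->write 1,move L,goto C. Now: state=C, head=1, tape[-4..3]=01000010 (head:      ^)
Step 2: in state C at pos 1, read 0 -> (C,0)->write 1,move L,goto C. Now: state=C, head=0, tape[-4..3]=01000110 (head:     ^)
Step 3: in state C at pos 0, read 0 -> (C,0)->write 1,move L,goto C. Now: state=C, head=-1, tape[-4..3]=01001110 (head:    ^)
Step 4: in state C at pos -1, read 0 -> (C,0)->write 1,move L,goto C. Now: state=C, head=-2, tape[-4..3]=01011110 (head:   ^)
Step 5: in state C at pos -2, read 0 -> (C,0)->write 1,move L,goto C. Now: state=C, head=-3, tape[-4..3]=01111110 (head:  ^)
Step 6: in state C at pos -3, read 1 -> (C,1)->write 1,move R,goto D. Now: state=D, head=-2, tape[-4..3]=01111110 (head:   ^)
Step 7: in state D at pos -2, read 1 -> (D,1)->write 1,move R,goto H. Now: state=H, head=-1, tape[-4..3]=01111110 (head:    ^)
Cells containing 1 after step 7: {-3, -2, -1, 0, 1, 2} -> 6 cell(s)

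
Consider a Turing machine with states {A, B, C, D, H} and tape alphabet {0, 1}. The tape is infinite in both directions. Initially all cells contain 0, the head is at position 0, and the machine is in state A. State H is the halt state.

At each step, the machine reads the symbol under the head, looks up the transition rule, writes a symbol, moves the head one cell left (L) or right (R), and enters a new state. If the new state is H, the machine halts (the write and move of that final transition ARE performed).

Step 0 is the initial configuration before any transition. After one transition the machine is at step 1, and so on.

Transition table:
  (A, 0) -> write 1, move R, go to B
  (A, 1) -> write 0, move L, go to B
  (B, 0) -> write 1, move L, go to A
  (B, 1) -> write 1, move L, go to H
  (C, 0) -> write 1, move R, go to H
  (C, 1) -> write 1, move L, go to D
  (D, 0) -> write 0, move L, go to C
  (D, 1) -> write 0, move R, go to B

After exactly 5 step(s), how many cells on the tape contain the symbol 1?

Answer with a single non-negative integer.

Answer: 3

Derivation:
Step 1: in state A at pos 0, read 0 -> (A,0)->write 1,move R,goto B. Now: state=B, head=1, tape[-1..2]=0100 (head:   ^)
Step 2: in state B at pos 1, read 0 -> (B,0)->write 1,move L,goto A. Now: state=A, head=0, tape[-1..2]=0110 (head:  ^)
Step 3: in state A at pos 0, read 1 -> (A,1)->write 0,move L,goto B. Now: state=B, head=-1, tape[-2..2]=00010 (head:  ^)
Step 4: in state B at pos -1, read 0 -> (B,0)->write 1,move L,goto A. Now: state=A, head=-2, tape[-3..2]=001010 (head:  ^)
Step 5: in state A at pos -2, read 0 -> (A,0)->write 1,move R,goto B. Now: state=B, head=-1, tape[-3..2]=011010 (head:   ^)
Cells containing 1 after step 5: {-2, -1, 1} -> 3 cell(s)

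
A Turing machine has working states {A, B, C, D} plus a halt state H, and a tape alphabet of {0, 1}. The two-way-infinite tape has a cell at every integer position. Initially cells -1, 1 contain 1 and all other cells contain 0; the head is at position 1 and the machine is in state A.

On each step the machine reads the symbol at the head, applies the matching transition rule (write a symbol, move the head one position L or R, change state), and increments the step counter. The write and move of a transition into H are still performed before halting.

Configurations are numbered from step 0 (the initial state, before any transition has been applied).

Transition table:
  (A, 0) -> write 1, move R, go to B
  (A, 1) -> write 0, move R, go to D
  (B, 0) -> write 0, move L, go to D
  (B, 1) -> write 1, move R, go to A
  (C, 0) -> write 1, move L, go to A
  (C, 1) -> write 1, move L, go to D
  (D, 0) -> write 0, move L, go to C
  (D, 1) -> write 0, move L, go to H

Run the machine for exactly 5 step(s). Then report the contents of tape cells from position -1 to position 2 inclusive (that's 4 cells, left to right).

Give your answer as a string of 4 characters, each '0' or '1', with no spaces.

Answer: 1110

Derivation:
Step 1: in state A at pos 1, read 1 -> (A,1)->write 0,move R,goto D. Now: state=D, head=2, tape[-2..3]=010000 (head:     ^)
Step 2: in state D at pos 2, read 0 -> (D,0)->write 0,move L,goto C. Now: state=C, head=1, tape[-2..3]=010000 (head:    ^)
Step 3: in state C at pos 1, read 0 -> (C,0)->write 1,move L,goto A. Now: state=A, head=0, tape[-2..3]=010100 (head:   ^)
Step 4: in state A at pos 0, read 0 -> (A,0)->write 1,move R,goto B. Now: state=B, head=1, tape[-2..3]=011100 (head:    ^)
Step 5: in state B at pos 1, read 1 -> (B,1)->write 1,move R,goto A. Now: state=A, head=2, tape[-2..3]=011100 (head:     ^)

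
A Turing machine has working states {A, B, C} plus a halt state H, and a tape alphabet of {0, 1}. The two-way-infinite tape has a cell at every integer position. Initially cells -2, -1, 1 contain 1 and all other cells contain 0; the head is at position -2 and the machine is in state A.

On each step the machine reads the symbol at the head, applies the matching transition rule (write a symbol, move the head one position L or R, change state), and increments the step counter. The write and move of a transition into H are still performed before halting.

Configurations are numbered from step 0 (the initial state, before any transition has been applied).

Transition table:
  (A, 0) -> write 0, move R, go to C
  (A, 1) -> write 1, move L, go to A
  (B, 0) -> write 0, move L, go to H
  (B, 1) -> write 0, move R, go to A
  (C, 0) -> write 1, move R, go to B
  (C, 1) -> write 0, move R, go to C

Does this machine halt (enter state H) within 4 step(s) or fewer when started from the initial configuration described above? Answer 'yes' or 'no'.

Step 1: in state A at pos -2, read 1 -> (A,1)->write 1,move L,goto A. Now: state=A, head=-3, tape[-4..2]=0011010 (head:  ^)
Step 2: in state A at pos -3, read 0 -> (A,0)->write 0,move R,goto C. Now: state=C, head=-2, tape[-4..2]=0011010 (head:   ^)
Step 3: in state C at pos -2, read 1 -> (C,1)->write 0,move R,goto C. Now: state=C, head=-1, tape[-4..2]=0001010 (head:    ^)
Step 4: in state C at pos -1, read 1 -> (C,1)->write 0,move R,goto C. Now: state=C, head=0, tape[-4..2]=0000010 (head:     ^)
After 4 step(s): state = C (not H) -> not halted within 4 -> no

Answer: no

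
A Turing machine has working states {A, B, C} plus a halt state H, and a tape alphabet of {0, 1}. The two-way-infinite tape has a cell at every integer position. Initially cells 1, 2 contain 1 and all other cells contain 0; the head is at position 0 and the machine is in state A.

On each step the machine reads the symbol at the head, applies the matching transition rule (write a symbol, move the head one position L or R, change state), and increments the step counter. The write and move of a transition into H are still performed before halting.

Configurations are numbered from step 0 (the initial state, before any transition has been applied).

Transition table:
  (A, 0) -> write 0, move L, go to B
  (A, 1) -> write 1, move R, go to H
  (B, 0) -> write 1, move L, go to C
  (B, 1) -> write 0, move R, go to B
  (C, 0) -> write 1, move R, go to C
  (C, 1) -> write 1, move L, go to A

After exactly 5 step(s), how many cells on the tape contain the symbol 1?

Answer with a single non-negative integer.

Answer: 4

Derivation:
Step 1: in state A at pos 0, read 0 -> (A,0)->write 0,move L,goto B. Now: state=B, head=-1, tape[-2..3]=000110 (head:  ^)
Step 2: in state B at pos -1, read 0 -> (B,0)->write 1,move L,goto C. Now: state=C, head=-2, tape[-3..3]=0010110 (head:  ^)
Step 3: in state C at pos -2, read 0 -> (C,0)->write 1,move R,goto C. Now: state=C, head=-1, tape[-3..3]=0110110 (head:   ^)
Step 4: in state C at pos -1, read 1 -> (C,1)->write 1,move L,goto A. Now: state=A, head=-2, tape[-3..3]=0110110 (head:  ^)
Step 5: in state A at pos -2, read 1 -> (A,1)->write 1,move R,goto H. Now: state=H, head=-1, tape[-3..3]=0110110 (head:   ^)
Cells containing 1 after step 5: {-2, -1, 1, 2} -> 4 cell(s)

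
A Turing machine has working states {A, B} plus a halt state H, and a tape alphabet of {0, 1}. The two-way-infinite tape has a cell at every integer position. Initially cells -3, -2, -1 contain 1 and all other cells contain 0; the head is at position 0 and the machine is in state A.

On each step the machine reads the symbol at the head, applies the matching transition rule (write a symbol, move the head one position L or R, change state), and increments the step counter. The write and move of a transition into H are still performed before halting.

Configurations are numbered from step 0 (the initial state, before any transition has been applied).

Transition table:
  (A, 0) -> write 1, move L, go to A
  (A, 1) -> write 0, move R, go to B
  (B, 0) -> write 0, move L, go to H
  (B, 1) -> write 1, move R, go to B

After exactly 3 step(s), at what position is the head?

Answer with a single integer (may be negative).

Step 1: in state A at pos 0, read 0 -> (A,0)->write 1,move L,goto A. Now: state=A, head=-1, tape[-4..1]=011110 (head:    ^)
Step 2: in state A at pos -1, read 1 -> (A,1)->write 0,move R,goto B. Now: state=B, head=0, tape[-4..1]=011010 (head:     ^)
Step 3: in state B at pos 0, read 1 -> (B,1)->write 1,move R,goto B. Now: state=B, head=1, tape[-4..2]=0110100 (head:      ^)

Answer: 1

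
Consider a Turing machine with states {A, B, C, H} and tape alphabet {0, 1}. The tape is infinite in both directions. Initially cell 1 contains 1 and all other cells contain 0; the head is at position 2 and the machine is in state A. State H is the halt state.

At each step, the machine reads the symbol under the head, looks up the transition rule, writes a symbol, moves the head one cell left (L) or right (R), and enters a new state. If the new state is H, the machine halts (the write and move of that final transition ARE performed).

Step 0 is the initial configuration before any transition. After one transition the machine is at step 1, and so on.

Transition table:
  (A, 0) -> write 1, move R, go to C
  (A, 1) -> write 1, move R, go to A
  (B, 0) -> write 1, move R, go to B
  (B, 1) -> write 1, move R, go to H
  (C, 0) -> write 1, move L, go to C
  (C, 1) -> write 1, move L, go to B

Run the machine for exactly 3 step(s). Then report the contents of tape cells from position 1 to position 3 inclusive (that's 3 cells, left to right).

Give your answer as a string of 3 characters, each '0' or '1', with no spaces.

Step 1: in state A at pos 2, read 0 -> (A,0)->write 1,move R,goto C. Now: state=C, head=3, tape[0..4]=01100 (head:    ^)
Step 2: in state C at pos 3, read 0 -> (C,0)->write 1,move L,goto C. Now: state=C, head=2, tape[0..4]=01110 (head:   ^)
Step 3: in state C at pos 2, read 1 -> (C,1)->write 1,move L,goto B. Now: state=B, head=1, tape[0..4]=01110 (head:  ^)

Answer: 111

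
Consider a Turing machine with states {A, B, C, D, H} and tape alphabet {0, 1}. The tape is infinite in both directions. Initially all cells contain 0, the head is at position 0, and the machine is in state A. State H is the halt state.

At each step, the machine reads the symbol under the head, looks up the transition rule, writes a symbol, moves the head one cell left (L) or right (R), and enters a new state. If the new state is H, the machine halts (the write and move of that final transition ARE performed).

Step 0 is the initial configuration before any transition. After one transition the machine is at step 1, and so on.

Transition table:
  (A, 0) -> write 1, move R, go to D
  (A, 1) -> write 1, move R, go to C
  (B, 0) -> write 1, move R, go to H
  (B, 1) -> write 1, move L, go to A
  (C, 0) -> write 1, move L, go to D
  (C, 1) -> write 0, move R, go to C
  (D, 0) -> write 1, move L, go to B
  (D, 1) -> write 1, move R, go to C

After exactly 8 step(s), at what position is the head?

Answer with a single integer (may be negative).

Answer: 0

Derivation:
Step 1: in state A at pos 0, read 0 -> (A,0)->write 1,move R,goto D. Now: state=D, head=1, tape[-1..2]=0100 (head:   ^)
Step 2: in state D at pos 1, read 0 -> (D,0)->write 1,move L,goto B. Now: state=B, head=0, tape[-1..2]=0110 (head:  ^)
Step 3: in state B at pos 0, read 1 -> (B,1)->write 1,move L,goto A. Now: state=A, head=-1, tape[-2..2]=00110 (head:  ^)
Step 4: in state A at pos -1, read 0 -> (A,0)->write 1,move R,goto D. Now: state=D, head=0, tape[-2..2]=01110 (head:   ^)
Step 5: in state D at pos 0, read 1 -> (D,1)->write 1,move R,goto C. Now: state=C, head=1, tape[-2..2]=01110 (head:    ^)
Step 6: in state C at pos 1, read 1 -> (C,1)->write 0,move R,goto C. Now: state=C, head=2, tape[-2..3]=011000 (head:     ^)
Step 7: in state C at pos 2, read 0 -> (C,0)->write 1,move L,goto D. Now: state=D, head=1, tape[-2..3]=011010 (head:    ^)
Step 8: in state D at pos 1, read 0 -> (D,0)->write 1,move L,goto B. Now: state=B, head=0, tape[-2..3]=011110 (head:   ^)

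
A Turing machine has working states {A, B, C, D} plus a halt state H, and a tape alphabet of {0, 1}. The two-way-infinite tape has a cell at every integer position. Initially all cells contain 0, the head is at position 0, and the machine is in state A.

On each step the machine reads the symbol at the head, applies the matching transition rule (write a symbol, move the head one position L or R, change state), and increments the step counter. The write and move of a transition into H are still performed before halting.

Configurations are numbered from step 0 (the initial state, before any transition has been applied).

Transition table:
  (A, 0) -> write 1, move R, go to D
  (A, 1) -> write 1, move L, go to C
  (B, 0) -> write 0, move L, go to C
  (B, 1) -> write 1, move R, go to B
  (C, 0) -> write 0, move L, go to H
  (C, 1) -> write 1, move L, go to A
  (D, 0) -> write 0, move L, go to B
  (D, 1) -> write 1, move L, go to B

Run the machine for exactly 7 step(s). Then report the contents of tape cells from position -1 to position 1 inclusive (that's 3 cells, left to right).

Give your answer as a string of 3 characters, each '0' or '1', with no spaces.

Step 1: in state A at pos 0, read 0 -> (A,0)->write 1,move R,goto D. Now: state=D, head=1, tape[-1..2]=0100 (head:   ^)
Step 2: in state D at pos 1, read 0 -> (D,0)->write 0,move L,goto B. Now: state=B, head=0, tape[-1..2]=0100 (head:  ^)
Step 3: in state B at pos 0, read 1 -> (B,1)->write 1,move R,goto B. Now: state=B, head=1, tape[-1..2]=0100 (head:   ^)
Step 4: in state B at pos 1, read 0 -> (B,0)->write 0,move L,goto C. Now: state=C, head=0, tape[-1..2]=0100 (head:  ^)
Step 5: in state C at pos 0, read 1 -> (C,1)->write 1,move L,goto A. Now: state=A, head=-1, tape[-2..2]=00100 (head:  ^)
Step 6: in state A at pos -1, read 0 -> (A,0)->write 1,move R,goto D. Now: state=D, head=0, tape[-2..2]=01100 (head:   ^)
Step 7: in state D at pos 0, read 1 -> (D,1)->write 1,move L,goto B. Now: state=B, head=-1, tape[-2..2]=01100 (head:  ^)

Answer: 110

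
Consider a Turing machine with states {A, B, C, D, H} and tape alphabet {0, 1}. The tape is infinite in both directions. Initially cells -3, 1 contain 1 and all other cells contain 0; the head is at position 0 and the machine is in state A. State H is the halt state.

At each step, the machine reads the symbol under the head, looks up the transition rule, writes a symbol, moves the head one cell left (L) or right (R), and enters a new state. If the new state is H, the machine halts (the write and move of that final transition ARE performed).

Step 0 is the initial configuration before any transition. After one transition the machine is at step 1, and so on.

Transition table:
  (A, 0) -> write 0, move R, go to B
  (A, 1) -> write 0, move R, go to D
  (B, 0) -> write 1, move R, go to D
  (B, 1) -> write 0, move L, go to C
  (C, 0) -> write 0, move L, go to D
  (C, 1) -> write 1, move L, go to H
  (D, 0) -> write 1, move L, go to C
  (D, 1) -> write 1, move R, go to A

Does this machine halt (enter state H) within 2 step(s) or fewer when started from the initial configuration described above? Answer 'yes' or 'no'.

Answer: no

Derivation:
Step 1: in state A at pos 0, read 0 -> (A,0)->write 0,move R,goto B. Now: state=B, head=1, tape[-4..2]=0100010 (head:      ^)
Step 2: in state B at pos 1, read 1 -> (B,1)->write 0,move L,goto C. Now: state=C, head=0, tape[-4..2]=0100000 (head:     ^)
After 2 step(s): state = C (not H) -> not halted within 2 -> no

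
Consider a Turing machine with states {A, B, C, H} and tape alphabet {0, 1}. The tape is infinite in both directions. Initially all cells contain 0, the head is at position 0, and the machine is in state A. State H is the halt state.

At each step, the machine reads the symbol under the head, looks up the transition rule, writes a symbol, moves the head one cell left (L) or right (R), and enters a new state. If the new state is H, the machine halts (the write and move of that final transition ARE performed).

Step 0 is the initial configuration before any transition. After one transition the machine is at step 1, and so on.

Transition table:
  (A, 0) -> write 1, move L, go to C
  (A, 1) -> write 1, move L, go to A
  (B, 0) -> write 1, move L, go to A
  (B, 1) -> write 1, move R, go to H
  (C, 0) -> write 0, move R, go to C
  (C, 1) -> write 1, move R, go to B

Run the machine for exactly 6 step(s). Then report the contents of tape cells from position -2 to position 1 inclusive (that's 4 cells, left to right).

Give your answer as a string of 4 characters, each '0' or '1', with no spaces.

Step 1: in state A at pos 0, read 0 -> (A,0)->write 1,move L,goto C. Now: state=C, head=-1, tape[-2..1]=0010 (head:  ^)
Step 2: in state C at pos -1, read 0 -> (C,0)->write 0,move R,goto C. Now: state=C, head=0, tape[-2..1]=0010 (head:   ^)
Step 3: in state C at pos 0, read 1 -> (C,1)->write 1,move R,goto B. Now: state=B, head=1, tape[-2..2]=00100 (head:    ^)
Step 4: in state B at pos 1, read 0 -> (B,0)->write 1,move L,goto A. Now: state=A, head=0, tape[-2..2]=00110 (head:   ^)
Step 5: in state A at pos 0, read 1 -> (A,1)->write 1,move L,goto A. Now: state=A, head=-1, tape[-2..2]=00110 (head:  ^)
Step 6: in state A at pos -1, read 0 -> (A,0)->write 1,move L,goto C. Now: state=C, head=-2, tape[-3..2]=001110 (head:  ^)

Answer: 0111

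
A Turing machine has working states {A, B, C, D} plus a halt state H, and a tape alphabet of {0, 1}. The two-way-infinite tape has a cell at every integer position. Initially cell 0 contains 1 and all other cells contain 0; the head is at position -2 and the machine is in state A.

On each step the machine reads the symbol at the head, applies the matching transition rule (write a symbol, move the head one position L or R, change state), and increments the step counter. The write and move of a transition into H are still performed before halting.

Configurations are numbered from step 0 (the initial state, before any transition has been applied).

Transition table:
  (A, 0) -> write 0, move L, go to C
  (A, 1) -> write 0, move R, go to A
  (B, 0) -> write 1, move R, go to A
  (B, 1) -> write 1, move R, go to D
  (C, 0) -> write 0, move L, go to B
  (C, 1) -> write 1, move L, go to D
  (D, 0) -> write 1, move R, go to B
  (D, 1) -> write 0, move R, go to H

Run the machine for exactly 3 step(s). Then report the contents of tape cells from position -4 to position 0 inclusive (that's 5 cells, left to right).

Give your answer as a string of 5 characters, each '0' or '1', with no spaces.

Answer: 10001

Derivation:
Step 1: in state A at pos -2, read 0 -> (A,0)->write 0,move L,goto C. Now: state=C, head=-3, tape[-4..1]=000010 (head:  ^)
Step 2: in state C at pos -3, read 0 -> (C,0)->write 0,move L,goto B. Now: state=B, head=-4, tape[-5..1]=0000010 (head:  ^)
Step 3: in state B at pos -4, read 0 -> (B,0)->write 1,move R,goto A. Now: state=A, head=-3, tape[-5..1]=0100010 (head:   ^)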